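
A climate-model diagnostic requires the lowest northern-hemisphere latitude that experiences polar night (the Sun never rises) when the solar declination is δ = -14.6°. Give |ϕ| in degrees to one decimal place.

Polar night requires cos h₀ = −tan ϕ tan δ ≥ 1, i.e. tan ϕ tan δ ≤ −1.
The boundary is |tan ϕ| · |tan δ| = 1, so |ϕ| = 90° − |δ| = 90° − 14.6° = 75.4° in the northern hemisphere.

|ϕ| = 75.4°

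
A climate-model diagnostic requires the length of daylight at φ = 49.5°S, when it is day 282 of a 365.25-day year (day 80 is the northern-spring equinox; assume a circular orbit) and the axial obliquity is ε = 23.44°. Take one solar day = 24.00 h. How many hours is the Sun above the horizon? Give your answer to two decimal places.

13.18 h

Solar longitude: λ_s = 360° × (282 − 80)/365.25 = 199.097°.
sin δ = sin 23.44° × sin 199.097° = -0.13014, so δ = -7.478°.
cos H₀ = −tan φ · tan δ = −tan(-49.5°) × tan(-7.478°) = -0.1537, so H₀ = 1.7251 rad = 98.84°.
Daylight = 2H₀/(2π) × 24.00 h = (1.7251/π) × 24.00 = 13.18 h.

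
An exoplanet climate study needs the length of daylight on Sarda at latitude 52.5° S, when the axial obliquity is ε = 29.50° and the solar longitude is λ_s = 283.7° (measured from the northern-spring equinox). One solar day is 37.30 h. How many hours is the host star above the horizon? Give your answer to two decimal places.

Solar declination: sin δ = sin ε · sin λ_s = sin 29.50° × sin 283.7° = -0.47841, so δ = -28.582°.
cos H₀ = −tan φ · tan δ = −tan(-52.5°) × tan(-28.582°) = -0.7100, so H₀ = 2.3603 rad = 135.24°.
Daylight = 2H₀/(2π) × 37.30 h = (2.3603/π) × 37.30 = 28.02 h.

28.02 h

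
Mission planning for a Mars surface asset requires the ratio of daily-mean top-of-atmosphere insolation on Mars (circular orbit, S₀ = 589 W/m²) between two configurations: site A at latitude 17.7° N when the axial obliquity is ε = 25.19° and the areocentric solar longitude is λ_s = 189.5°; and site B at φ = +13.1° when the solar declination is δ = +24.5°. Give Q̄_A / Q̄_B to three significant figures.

Q̄_A / Q̄_B ≈ 0.883

— Configuration A (φ=+17.7°):
sin δ = sin 25.19° × sin 189.5° = -0.07025, so δ = -4.028°.
cos H₀ = −tan(+17.7°) tan(-4.028°) = 0.0225, H₀ = 1.5483 rad.
Bracket: H₀ sin φ sin δ + cos φ cos δ sin H₀ = 1.5483×0.30403×-0.07025 + 0.95266×0.99753×0.99975 = -0.033069 + 0.950069 = 0.917000.
Q̄ = (S₀/π) × [bracket] = (589/π) × 0.917000 = 171.92 W/m².
— Configuration B (φ=+13.1°):
cos H₀ = −tan(+13.1°) tan(+24.500°) = -0.1061, H₀ = 1.6770 rad.
Bracket: H₀ sin φ sin δ + cos φ cos δ sin H₀ = 1.6770×0.22665×0.41469 + 0.97398×0.90996×0.99436 = 0.157620 + 0.881284 = 1.038904.
Q̄ = (S₀/π) × [bracket] = (589/π) × 1.038904 = 194.78 W/m².
Ratio Q̄_A / Q̄_B = 171.92 / 194.78 = 0.8826.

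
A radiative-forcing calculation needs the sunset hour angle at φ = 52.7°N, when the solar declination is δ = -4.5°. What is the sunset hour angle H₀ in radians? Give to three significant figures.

cos H₀ = −tan φ · tan δ = −tan(+52.7°) × tan(-4.500°) = 0.1033, so H₀ = 1.4673 rad = 84.07°.

H₀ = 1.47 rad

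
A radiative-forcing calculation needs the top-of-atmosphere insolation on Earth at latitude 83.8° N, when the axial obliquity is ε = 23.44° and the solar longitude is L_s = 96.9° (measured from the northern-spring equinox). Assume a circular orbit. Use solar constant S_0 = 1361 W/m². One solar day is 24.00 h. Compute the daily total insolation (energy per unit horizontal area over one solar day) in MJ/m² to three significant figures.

Solar declination: sin δ = sin ε · sin L_s = sin 23.44° × sin 96.9° = 0.39491, so δ = +23.260°.
cos h₀ = −tan(+83.8°) tan(+23.260°) = -3.9568 ≤ −1 ⇒ polar day, h₀ = π.
Bracket: h₀ sin ϕ sin δ + cos ϕ cos δ sin h₀ = 3.1416×0.99415×0.39491 + 0.10800×0.91872×0.00000 = 1.233391 + 0.000000 = 1.233391.
Q̄ = (S_0/π) × [bracket] = (1361/π) × 1.233391 = 534.33 W/m².
Daily total = Q̄ × 24.00 h × 3600 s/h = 534.33 × 24.00 × 3600 / 10⁶ = 46.17 MJ/m².

46.2 MJ/m²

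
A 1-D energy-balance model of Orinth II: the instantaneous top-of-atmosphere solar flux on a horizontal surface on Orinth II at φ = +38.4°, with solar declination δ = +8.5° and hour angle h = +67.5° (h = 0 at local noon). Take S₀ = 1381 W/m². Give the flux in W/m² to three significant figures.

536 W/m²

cos θ_z = sin φ sin δ + cos φ cos δ cos h = 0.091811 + 0.296612 = 0.388423.
Flux = S₀ · cos θ_z = 1381 × 0.388423 = 536.4 W/m².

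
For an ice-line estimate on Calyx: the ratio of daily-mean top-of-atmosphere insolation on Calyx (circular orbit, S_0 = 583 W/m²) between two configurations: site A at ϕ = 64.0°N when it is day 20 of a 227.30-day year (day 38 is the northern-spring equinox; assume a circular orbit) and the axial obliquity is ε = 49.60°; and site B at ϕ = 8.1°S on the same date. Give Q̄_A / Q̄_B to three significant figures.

Q̄_A / Q̄_B ≈ 0.0347

— Configuration A (ϕ=+64.0°):
Solar longitude: L_s = 360° × (20 − 38)/227.30 = -28.509°, i.e. -28.509° + 360° = 331.491°.
sin δ = sin 49.60° × sin 331.491° = -0.36347, so δ = -21.314°.
cos h₀ = −tan(+64.0°) tan(-21.314°) = 0.7999, h₀ = 0.6436 rad.
Bracket: h₀ sin ϕ sin δ + cos ϕ cos δ sin h₀ = 0.6436×0.89879×-0.36347 + 0.43837×0.93160×0.60007 = -0.210253 + 0.245060 = 0.034807.
Q̄ = (S_0/π) × [bracket] = (583/π) × 0.034807 = 6.4593 W/m².
— Configuration B (ϕ=-8.1°):
cos h₀ = −tan(-8.1°) tan(-21.314°) = -0.0555, h₀ = 1.6264 rad.
Bracket: h₀ sin ϕ sin δ + cos ϕ cos δ sin h₀ = 1.6264×-0.14090×-0.36347 + 0.99002×0.93160×0.99846 = 0.083293 + 0.920882 = 1.004175.
Q̄ = (S_0/π) × [bracket] = (583/π) × 1.004175 = 186.35 W/m².
Ratio Q̄_A / Q̄_B = 6.4593 / 186.35 = 0.03466.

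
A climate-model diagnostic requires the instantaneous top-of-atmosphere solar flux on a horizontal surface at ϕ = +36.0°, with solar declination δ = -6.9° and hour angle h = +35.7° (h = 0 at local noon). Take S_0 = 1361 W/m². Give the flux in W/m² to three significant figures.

792 W/m²

cos θ_z = sin ϕ sin δ + cos ϕ cos δ cos h = -0.070615 + 0.652231 = 0.581616.
Flux = S_0 · cos θ_z = 1361 × 0.581616 = 791.6 W/m².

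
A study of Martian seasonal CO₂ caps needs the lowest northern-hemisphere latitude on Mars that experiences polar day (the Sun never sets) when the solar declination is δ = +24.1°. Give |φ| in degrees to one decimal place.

Polar day requires cos H₀ = −tan φ tan δ ≤ −1, i.e. tan φ tan δ ≥ 1.
The boundary is |tan φ| · |tan δ| = 1, so |φ| = 90° − |δ| = 90° − 24.1° = 65.9° in the northern hemisphere.

|φ| = 65.9°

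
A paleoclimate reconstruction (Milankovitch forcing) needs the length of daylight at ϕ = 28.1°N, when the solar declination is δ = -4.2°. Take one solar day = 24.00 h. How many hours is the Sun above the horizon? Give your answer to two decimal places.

11.70 h

cos h₀ = −tan ϕ · tan δ = −tan(+28.1°) × tan(-4.200°) = 0.0392, so h₀ = 1.5316 rad = 87.75°.
Daylight = 2h₀/(2π) × 24.00 h = (1.5316/π) × 24.00 = 11.70 h.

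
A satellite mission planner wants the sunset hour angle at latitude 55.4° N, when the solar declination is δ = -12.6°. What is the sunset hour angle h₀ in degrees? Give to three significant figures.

cos h₀ = −tan ϕ · tan δ = −tan(+55.4°) × tan(-12.600°) = 0.3240, so h₀ = 1.2408 rad = 71.09°.

h₀ = 71.1°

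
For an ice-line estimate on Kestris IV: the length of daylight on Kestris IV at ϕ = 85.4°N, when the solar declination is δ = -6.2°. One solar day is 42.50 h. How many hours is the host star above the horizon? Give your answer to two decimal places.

0.00 h

cos h₀ = −tan ϕ · tan δ = 1.3502 ≥ 1, so the host star never rises (polar night) and h₀ = 0.
Daylight = 2h₀/(2π) × 42.50 h = (0.0000/π) × 42.50 = 0.00 h.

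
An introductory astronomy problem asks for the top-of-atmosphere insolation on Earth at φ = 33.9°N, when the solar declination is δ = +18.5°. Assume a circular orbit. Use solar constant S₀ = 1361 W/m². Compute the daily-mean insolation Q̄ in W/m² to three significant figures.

Q̄ ≈ 470 W/m²

cos H₀ = −tan(+33.9°) tan(+18.500°) = -0.2248, H₀ = 1.7976 rad.
Bracket: H₀ sin φ sin δ + cos φ cos δ sin H₀ = 1.7976×0.55775×0.31730 + 0.83001×0.94832×0.97440 = 0.318129 + 0.766965 = 1.085094.
Q̄ = (S₀/π) × [bracket] = (1361/π) × 1.085094 = 470.1 W/m².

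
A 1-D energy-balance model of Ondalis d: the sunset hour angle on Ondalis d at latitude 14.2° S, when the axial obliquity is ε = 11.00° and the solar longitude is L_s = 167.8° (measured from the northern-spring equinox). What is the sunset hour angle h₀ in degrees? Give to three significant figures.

Solar declination: sin δ = sin ε · sin L_s = sin 11.00° × sin 167.8° = 0.04032, so δ = +2.311°.
cos h₀ = −tan ϕ · tan δ = −tan(-14.2°) × tan(+2.311°) = 0.0102, so h₀ = 1.5606 rad = 89.41°.

h₀ = 89.4°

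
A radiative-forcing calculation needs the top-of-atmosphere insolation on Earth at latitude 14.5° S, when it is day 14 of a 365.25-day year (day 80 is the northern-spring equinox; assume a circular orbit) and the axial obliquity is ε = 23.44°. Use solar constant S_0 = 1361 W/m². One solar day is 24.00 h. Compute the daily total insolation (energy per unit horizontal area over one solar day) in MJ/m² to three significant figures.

39.3 MJ/m²

Solar longitude: L_s = 360° × (14 − 80)/365.25 = -65.051°, i.e. -65.051° + 360° = 294.949°.
sin δ = sin 23.44° × sin 294.949° = -0.36067, so δ = -21.141°.
cos h₀ = −tan(-14.5°) tan(-21.141°) = -0.1000, h₀ = 1.6710 rad.
Bracket: h₀ sin ϕ sin δ + cos ϕ cos δ sin h₀ = 1.6710×-0.25038×-0.36067 + 0.96815×0.93269×0.99499 = 0.150899 + 0.898460 = 1.049359.
Q̄ = (S_0/π) × [bracket] = (1361/π) × 1.049359 = 454.60 W/m².
Daily total = Q̄ × 24.00 h × 3600 s/h = 454.60 × 24.00 × 3600 / 10⁶ = 39.28 MJ/m².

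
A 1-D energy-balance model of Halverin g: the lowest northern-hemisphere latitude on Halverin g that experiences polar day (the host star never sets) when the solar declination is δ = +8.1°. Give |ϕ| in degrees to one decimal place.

|ϕ| = 81.9°

Polar day requires cos h₀ = −tan ϕ tan δ ≤ −1, i.e. tan ϕ tan δ ≥ 1.
The boundary is |tan ϕ| · |tan δ| = 1, so |ϕ| = 90° − |δ| = 90° − 8.1° = 81.9° in the northern hemisphere.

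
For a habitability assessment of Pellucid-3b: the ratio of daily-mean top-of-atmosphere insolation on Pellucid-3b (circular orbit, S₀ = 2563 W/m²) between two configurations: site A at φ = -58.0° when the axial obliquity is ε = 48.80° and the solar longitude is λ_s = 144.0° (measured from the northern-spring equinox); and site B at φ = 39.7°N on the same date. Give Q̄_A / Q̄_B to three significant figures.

— Configuration A (φ=-58.0°):
Solar declination: sin δ = sin ε · sin λ_s = sin 48.80° × sin 144.0° = 0.44226, so δ = +26.248°.
cos H₀ = −tan(-58.0°) tan(+26.248°) = 0.7891, H₀ = 0.6614 rad.
Bracket: H₀ sin φ sin δ + cos φ cos δ sin H₀ = 0.6614×-0.84805×0.44226 + 0.52992×0.89689×0.61423 = -0.248064 + 0.291931 = 0.043867.
Q̄ = (S₀/π) × [bracket] = (2563/π) × 0.043867 = 35.788 W/m².
— Configuration B (φ=+39.7°):
cos H₀ = −tan(+39.7°) tan(+26.248°) = -0.4094, H₀ = 1.9926 rad.
Bracket: H₀ sin φ sin δ + cos φ cos δ sin H₀ = 1.9926×0.63877×0.44226 + 0.76940×0.89689×0.91236 = 0.562914 + 0.629590 = 1.192504.
Q̄ = (S₀/π) × [bracket] = (2563/π) × 1.192504 = 972.88 W/m².
Ratio Q̄_A / Q̄_B = 35.788 / 972.88 = 0.03679.

Q̄_A / Q̄_B ≈ 0.0368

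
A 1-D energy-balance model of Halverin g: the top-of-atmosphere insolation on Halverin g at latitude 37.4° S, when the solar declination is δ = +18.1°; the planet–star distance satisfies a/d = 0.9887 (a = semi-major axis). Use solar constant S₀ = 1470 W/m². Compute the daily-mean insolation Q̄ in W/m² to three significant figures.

Q̄ ≈ 221 W/m²

cos H₀ = −tan(-37.4°) tan(+18.100°) = 0.2499, H₀ = 1.3182 rad.
Bracket: H₀ sin φ sin δ + cos φ cos δ sin H₀ = 1.3182×-0.60738×0.31068 + 0.79441×0.95052×0.96827 = -0.248745 + 0.731143 = 0.482398.
Inverse-square distance factor (a/d)² = 0.9887² = 0.977528.
Q̄ = (S₀/π) × 0.977528 × [bracket] = (1470/π) × 0.977528 × 0.482398 = 220.6 W/m².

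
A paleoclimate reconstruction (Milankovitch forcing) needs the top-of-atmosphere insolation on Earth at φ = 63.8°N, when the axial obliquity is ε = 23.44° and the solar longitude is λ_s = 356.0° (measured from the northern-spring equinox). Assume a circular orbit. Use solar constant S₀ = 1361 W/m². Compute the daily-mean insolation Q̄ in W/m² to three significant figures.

Solar declination: sin δ = sin ε · sin λ_s = sin 23.44° × sin 356.0° = -0.02775, so δ = -1.590°.
cos H₀ = −tan(+63.8°) tan(-1.590°) = 0.0564, H₀ = 1.5144 rad.
Bracket: H₀ sin φ sin δ + cos φ cos δ sin H₀ = 1.5144×0.89726×-0.02775 + 0.44151×0.99961×0.99841 = -0.037707 + 0.440636 = 0.402929.
Q̄ = (S₀/π) × [bracket] = (1361/π) × 0.402929 = 174.6 W/m².

Q̄ ≈ 175 W/m²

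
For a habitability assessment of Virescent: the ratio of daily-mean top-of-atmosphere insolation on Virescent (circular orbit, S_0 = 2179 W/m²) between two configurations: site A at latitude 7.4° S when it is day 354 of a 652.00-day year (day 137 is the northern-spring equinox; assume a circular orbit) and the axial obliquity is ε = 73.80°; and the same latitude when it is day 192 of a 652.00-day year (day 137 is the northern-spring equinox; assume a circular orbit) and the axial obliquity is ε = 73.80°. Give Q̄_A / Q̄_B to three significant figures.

— Configuration A (ϕ=-7.4°):
Solar longitude: L_s = 360° × (354 − 137)/652.00 = 119.816°.
sin δ = sin 73.80° × sin 119.816° = 0.83318, so δ = +56.426°.
cos h₀ = −tan(-7.4°) tan(+56.426°) = 0.1957, h₀ = 1.3738 rad.
Bracket: h₀ sin ϕ sin δ + cos ϕ cos δ sin h₀ = 1.3738×-0.12880×0.83318 + 0.99167×0.55301×0.98067 = -0.147427 + 0.537803 = 0.390376.
Q̄ = (S_0/π) × [bracket] = (2179/π) × 0.390376 = 270.76 W/m².
— Configuration B (ϕ=-7.4°):
Solar longitude: L_s = 360° × (192 − 137)/652.00 = 30.368°.
sin δ = sin 73.80° × sin 30.368° = 0.48548, so δ = +29.044°.
cos h₀ = −tan(-7.4°) tan(+29.044°) = 0.0721, h₀ = 1.4986 rad.
Bracket: h₀ sin ϕ sin δ + cos ϕ cos δ sin h₀ = 1.4986×-0.12880×0.48548 + 0.99167×0.87425×0.99740 = -0.093707 + 0.864713 = 0.771006.
Q̄ = (S_0/π) × [bracket] = (2179/π) × 0.771006 = 534.77 W/m².
Ratio Q̄_A / Q̄_B = 270.76 / 534.77 = 0.5063.

Q̄_A / Q̄_B ≈ 0.506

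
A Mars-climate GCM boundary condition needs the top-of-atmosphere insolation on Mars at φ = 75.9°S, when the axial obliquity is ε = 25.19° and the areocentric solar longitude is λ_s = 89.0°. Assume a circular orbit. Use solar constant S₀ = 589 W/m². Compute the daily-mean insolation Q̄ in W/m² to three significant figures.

sin δ = sin 25.19° × sin 89.0° = 0.42556, so δ = +25.186°.
cos H₀ = −tan(-75.9°) tan(+25.186°) = 1.8722 ≥ 1 ⇒ polar night, H₀ = 0 and Q̄ = 0.

Q̄ ≈ 0.00 W/m²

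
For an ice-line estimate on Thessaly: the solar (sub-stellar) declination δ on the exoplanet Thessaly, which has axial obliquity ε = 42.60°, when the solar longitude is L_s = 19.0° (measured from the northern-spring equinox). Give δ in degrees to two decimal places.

sin δ = sin ε · sin L_s = sin 42.60° × sin 19.0° = 0.220369.
δ = arcsin(0.220369) = +12.73°.

δ = +12.73°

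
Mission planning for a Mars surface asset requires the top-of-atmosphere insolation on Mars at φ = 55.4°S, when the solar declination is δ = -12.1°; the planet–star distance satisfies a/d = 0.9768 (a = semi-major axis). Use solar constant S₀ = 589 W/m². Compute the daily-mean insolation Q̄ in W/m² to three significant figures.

cos H₀ = −tan(-55.4°) tan(-12.100°) = -0.3108, H₀ = 1.8868 rad.
Bracket: H₀ sin φ sin δ + cos φ cos δ sin H₀ = 1.8868×-0.82314×-0.20962 + 0.56784×0.97778×0.95049 = 0.325561 + 0.527734 = 0.853295.
Inverse-square distance factor (a/d)² = 0.9768² = 0.954138.
Q̄ = (S₀/π) × 0.954138 × [bracket] = (589/π) × 0.954138 × 0.853295 = 152.6 W/m².

Q̄ ≈ 153 W/m²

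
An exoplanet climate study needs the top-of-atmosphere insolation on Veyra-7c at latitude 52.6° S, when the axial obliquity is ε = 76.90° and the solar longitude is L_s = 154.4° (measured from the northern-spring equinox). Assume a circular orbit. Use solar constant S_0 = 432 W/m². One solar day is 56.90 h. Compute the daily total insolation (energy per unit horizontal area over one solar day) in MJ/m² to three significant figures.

Solar declination: sin δ = sin ε · sin L_s = sin 76.90° × sin 154.4° = 0.42084, so δ = +24.888°.
cos h₀ = −tan(-52.6°) tan(+24.888°) = 0.6068, h₀ = 0.9188 rad.
Bracket: h₀ sin ϕ sin δ + cos ϕ cos δ sin h₀ = 0.9188×-0.79441×0.42084 + 0.60738×0.90713×0.79486 = -0.307173 + 0.437946 = 0.130773.
Q̄ = (S_0/π) × [bracket] = (432/π) × 0.130773 = 17.983 W/m².
Daily total = Q̄ × 56.90 h × 3600 s/h = 17.983 × 56.90 × 3600 / 10⁶ = 3.684 MJ/m².

3.68 MJ/m²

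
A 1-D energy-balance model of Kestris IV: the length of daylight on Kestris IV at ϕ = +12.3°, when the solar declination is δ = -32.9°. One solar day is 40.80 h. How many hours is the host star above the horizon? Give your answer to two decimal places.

18.56 h

cos h₀ = −tan ϕ · tan δ = −tan(+12.3°) × tan(-32.900°) = 0.1411, so h₀ = 1.4293 rad = 81.89°.
Daylight = 2h₀/(2π) × 40.80 h = (1.4293/π) × 40.80 = 18.56 h.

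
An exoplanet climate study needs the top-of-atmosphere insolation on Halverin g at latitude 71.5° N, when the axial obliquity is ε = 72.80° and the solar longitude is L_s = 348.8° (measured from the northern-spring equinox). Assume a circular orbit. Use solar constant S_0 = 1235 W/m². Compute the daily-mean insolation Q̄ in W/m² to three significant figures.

Q̄ ≈ 34.0 W/m²

Solar declination: sin δ = sin ε · sin L_s = sin 72.80° × sin 348.8° = -0.18555, so δ = -10.693°.
cos h₀ = −tan(+71.5°) tan(-10.693°) = 0.5643, h₀ = 0.9712 rad.
Bracket: h₀ sin ϕ sin δ + cos ϕ cos δ sin h₀ = 0.9712×0.94832×-0.18555 + 0.31730×0.98264×0.82554 = -0.170893 + 0.257396 = 0.086503.
Q̄ = (S_0/π) × [bracket] = (1235/π) × 0.086503 = 34.01 W/m².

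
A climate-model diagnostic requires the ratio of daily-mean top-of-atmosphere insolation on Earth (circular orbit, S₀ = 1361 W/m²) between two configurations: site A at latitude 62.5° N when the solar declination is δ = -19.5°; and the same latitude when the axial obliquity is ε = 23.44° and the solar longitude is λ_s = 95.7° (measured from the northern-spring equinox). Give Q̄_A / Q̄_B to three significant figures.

Q̄_A / Q̄_B ≈ 0.0667

— Configuration A (φ=+62.5°):
cos H₀ = −tan(+62.5°) tan(-19.500°) = 0.6803, H₀ = 0.8227 rad.
Bracket: H₀ sin φ sin δ + cos φ cos δ sin H₀ = 0.8227×0.88701×-0.33381 + 0.46175×0.94264×0.73298 = -0.243596 + 0.319040 = 0.075444.
Q̄ = (S₀/π) × [bracket] = (1361/π) × 0.075444 = 32.684 W/m².
— Configuration B (φ=+62.5°):
Solar declination: sin δ = sin ε · sin λ_s = sin 23.44° × sin 95.7° = 0.39582, so δ = +23.317°.
cos H₀ = −tan(+62.5°) tan(+23.317°) = -0.8280, H₀ = 2.5463 rad.
Bracket: H₀ sin φ sin δ + cos φ cos δ sin H₀ = 2.5463×0.88701×0.39582 + 0.46175×0.91833×0.56074 = 0.893997 + 0.237776 = 1.131773.
Q̄ = (S₀/π) × [bracket] = (1361/π) × 1.131773 = 490.31 W/m².
Ratio Q̄_A / Q̄_B = 32.684 / 490.31 = 0.06666.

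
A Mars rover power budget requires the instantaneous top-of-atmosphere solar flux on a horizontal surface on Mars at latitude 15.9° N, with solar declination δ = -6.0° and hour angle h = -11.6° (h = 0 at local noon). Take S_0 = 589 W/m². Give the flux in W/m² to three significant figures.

535 W/m²

cos θ_z = sin ϕ sin δ + cos ϕ cos δ cos h = -0.028637 + 0.936937 = 0.908300.
Flux = S_0 · cos θ_z = 589 × 0.908300 = 535.0 W/m².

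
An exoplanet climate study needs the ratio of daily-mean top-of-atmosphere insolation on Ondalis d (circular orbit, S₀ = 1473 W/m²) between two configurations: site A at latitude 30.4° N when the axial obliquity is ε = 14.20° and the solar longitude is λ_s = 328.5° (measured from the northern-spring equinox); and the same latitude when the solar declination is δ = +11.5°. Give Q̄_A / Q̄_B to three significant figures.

Q̄_A / Q̄_B ≈ 0.749

— Configuration A (φ=+30.4°):
Solar declination: sin δ = sin ε · sin λ_s = sin 14.20° × sin 328.5° = -0.12817, so δ = -7.364°.
cos H₀ = −tan(+30.4°) tan(-7.364°) = 0.0758, H₀ = 1.4949 rad.
Bracket: H₀ sin φ sin δ + cos φ cos δ sin H₀ = 1.4949×0.50603×-0.12817 + 0.86251×0.99175×0.99712 = -0.096956 + 0.852931 = 0.755975.
Q̄ = (S₀/π) × [bracket] = (1473/π) × 0.755975 = 354.45 W/m².
— Configuration B (φ=+30.4°):
cos H₀ = −tan(+30.4°) tan(+11.500°) = -0.1194, H₀ = 1.6904 rad.
Bracket: H₀ sin φ sin δ + cos φ cos δ sin H₀ = 1.6904×0.50603×0.19937 + 0.86251×0.97992×0.99285 = 0.170540 + 0.839148 = 1.009688.
Q̄ = (S₀/π) × [bracket] = (1473/π) × 1.009688 = 473.41 W/m².
Ratio Q̄_A / Q̄_B = 354.45 / 473.41 = 0.7487.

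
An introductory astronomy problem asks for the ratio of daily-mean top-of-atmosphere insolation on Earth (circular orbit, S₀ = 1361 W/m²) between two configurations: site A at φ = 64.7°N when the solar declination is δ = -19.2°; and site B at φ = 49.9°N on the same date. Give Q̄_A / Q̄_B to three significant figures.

Q̄_A / Q̄_B ≈ 0.196

— Configuration A (φ=+64.7°):
cos H₀ = −tan(+64.7°) tan(-19.200°) = 0.7367, H₀ = 0.7426 rad.
Bracket: H₀ sin φ sin δ + cos φ cos δ sin H₀ = 0.7426×0.90408×-0.32887 + 0.42736×0.94438×0.67622 = -0.220793 + 0.272916 = 0.052123.
Q̄ = (S₀/π) × [bracket] = (1361/π) × 0.052123 = 22.581 W/m².
— Configuration B (φ=+49.9°):
cos H₀ = −tan(+49.9°) tan(-19.200°) = 0.4135, H₀ = 1.1445 rad.
Bracket: H₀ sin φ sin δ + cos φ cos δ sin H₀ = 1.1445×0.76492×-0.32887 + 0.64412×0.94438×0.91048 = -0.287910 + 0.553840 = 0.265930.
Q̄ = (S₀/π) × [bracket] = (1361/π) × 0.265930 = 115.21 W/m².
Ratio Q̄_A / Q̄_B = 22.581 / 115.21 = 0.1960.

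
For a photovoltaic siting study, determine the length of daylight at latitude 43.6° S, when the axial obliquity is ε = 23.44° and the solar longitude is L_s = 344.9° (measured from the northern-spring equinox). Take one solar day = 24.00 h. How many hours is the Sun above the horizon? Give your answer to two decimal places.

12.76 h

Solar declination: sin δ = sin ε · sin L_s = sin 23.44° × sin 344.9° = -0.10363, so δ = -5.948°.
cos h₀ = −tan ϕ · tan δ = −tan(-43.6°) × tan(-5.948°) = -0.0992, so h₀ = 1.6702 rad = 95.69°.
Daylight = 2h₀/(2π) × 24.00 h = (1.6702/π) × 24.00 = 12.76 h.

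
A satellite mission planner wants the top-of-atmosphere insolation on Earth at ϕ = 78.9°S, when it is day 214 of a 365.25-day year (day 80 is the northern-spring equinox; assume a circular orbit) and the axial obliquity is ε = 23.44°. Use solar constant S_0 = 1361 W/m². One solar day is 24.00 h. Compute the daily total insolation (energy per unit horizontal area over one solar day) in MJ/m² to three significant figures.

0.00 MJ/m²

Solar longitude: L_s = 360° × (214 − 80)/365.25 = 132.074°.
sin δ = sin 23.44° × sin 132.074° = 0.29527, so δ = +17.174°.
cos h₀ = −tan(-78.9°) tan(+17.174°) = 1.5752 ≥ 1 ⇒ polar night, h₀ = 0 and Q̄ = 0.
Daily total = Q̄ × 24.00 h × 3600 s/h = 0.00 MJ/m².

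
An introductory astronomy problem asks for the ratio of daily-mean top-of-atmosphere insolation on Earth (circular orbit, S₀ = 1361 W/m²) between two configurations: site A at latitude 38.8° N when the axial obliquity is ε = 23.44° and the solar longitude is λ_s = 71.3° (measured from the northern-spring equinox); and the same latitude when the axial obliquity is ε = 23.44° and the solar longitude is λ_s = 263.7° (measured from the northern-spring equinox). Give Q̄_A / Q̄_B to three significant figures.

— Configuration A (φ=+38.8°):
Solar declination: sin δ = sin ε · sin λ_s = sin 23.44° × sin 71.3° = 0.37679, so δ = +22.135°.
cos H₀ = −tan(+38.8°) tan(+22.135°) = -0.3271, H₀ = 1.9040 rad.
Bracket: H₀ sin φ sin δ + cos φ cos δ sin H₀ = 1.9040×0.62660×0.37679 + 0.77934×0.92630×0.94501 = 0.449528 + 0.682205 = 1.131733.
Q̄ = (S₀/π) × [bracket] = (1361/π) × 1.131733 = 490.29 W/m².
— Configuration B (φ=+38.8°):
Solar declination: sin δ = sin ε · sin λ_s = sin 23.44° × sin 263.7° = -0.39539, so δ = -23.290°.
cos H₀ = −tan(+38.8°) tan(-23.290°) = 0.3461, H₀ = 1.2174 rad.
Bracket: H₀ sin φ sin δ + cos φ cos δ sin H₀ = 1.2174×0.62660×-0.39539 + 0.77934×0.91851×0.93820 = -0.301613 + 0.671593 = 0.369980.
Q̄ = (S₀/π) × [bracket] = (1361/π) × 0.369980 = 160.28 W/m².
Ratio Q̄_A / Q̄_B = 490.29 / 160.28 = 3.059.

Q̄_A / Q̄_B ≈ 3.06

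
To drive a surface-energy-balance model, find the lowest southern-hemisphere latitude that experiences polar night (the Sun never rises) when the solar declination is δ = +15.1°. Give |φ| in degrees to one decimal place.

Polar night requires cos H₀ = −tan φ tan δ ≥ 1, i.e. tan φ tan δ ≤ −1.
The boundary is |tan φ| · |tan δ| = 1, so |φ| = 90° − |δ| = 90° − 15.1° = 74.9° in the southern hemisphere.

|φ| = 74.9°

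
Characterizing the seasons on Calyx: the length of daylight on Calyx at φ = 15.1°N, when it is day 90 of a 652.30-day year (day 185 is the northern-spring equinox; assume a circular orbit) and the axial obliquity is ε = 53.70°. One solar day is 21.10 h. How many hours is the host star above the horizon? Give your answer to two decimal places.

9.03 h

Solar longitude: λ_s = 360° × (90 − 185)/652.30 = -52.430°, i.e. -52.430° + 360° = 307.570°.
sin δ = sin 53.70° × sin 307.570° = -0.63878, so δ = -39.701°.
cos H₀ = −tan φ · tan δ = −tan(+15.1°) × tan(-39.701°) = 0.2240, so H₀ = 1.3449 rad = 77.05°.
Daylight = 2H₀/(2π) × 21.10 h = (1.3449/π) × 21.10 = 9.03 h.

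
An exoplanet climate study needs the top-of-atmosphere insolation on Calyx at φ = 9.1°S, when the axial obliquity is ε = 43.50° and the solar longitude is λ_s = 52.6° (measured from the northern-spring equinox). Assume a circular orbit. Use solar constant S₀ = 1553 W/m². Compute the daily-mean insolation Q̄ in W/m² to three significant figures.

Solar declination: sin δ = sin ε · sin λ_s = sin 43.50° × sin 52.6° = 0.54684, so δ = +33.150°.
cos H₀ = −tan(-9.1°) tan(+33.150°) = 0.1046, H₀ = 1.4660 rad.
Bracket: H₀ sin φ sin δ + cos φ cos δ sin H₀ = 1.4660×-0.15816×0.54684 + 0.98741×0.83724×0.99451 = -0.126792 + 0.822161 = 0.695369.
Q̄ = (S₀/π) × [bracket] = (1553/π) × 0.695369 = 343.7 W/m².

Q̄ ≈ 344 W/m²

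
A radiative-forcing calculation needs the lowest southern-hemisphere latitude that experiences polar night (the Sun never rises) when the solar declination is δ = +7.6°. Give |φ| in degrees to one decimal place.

Polar night requires cos H₀ = −tan φ tan δ ≥ 1, i.e. tan φ tan δ ≤ −1.
The boundary is |tan φ| · |tan δ| = 1, so |φ| = 90° − |δ| = 90° − 7.6° = 82.4° in the southern hemisphere.

|φ| = 82.4°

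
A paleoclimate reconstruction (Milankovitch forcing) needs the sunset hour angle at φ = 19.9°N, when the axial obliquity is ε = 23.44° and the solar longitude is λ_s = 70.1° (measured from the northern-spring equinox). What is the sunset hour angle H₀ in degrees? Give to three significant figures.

Solar declination: sin δ = sin ε · sin λ_s = sin 23.44° × sin 70.1° = 0.37404, so δ = +21.965°.
cos H₀ = −tan φ · tan δ = −tan(+19.9°) × tan(+21.965°) = -0.1460, so H₀ = 1.7173 rad = 98.39°.

H₀ = 98.4°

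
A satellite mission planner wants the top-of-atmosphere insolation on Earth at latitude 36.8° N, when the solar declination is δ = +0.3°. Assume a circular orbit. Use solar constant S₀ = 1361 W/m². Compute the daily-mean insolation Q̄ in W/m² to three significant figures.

cos H₀ = −tan(+36.8°) tan(+0.300°) = -0.0039, H₀ = 1.5747 rad.
Bracket: H₀ sin φ sin δ + cos φ cos δ sin H₀ = 1.5747×0.59902×0.00524 + 0.80073×0.99999×0.99999 = 0.004943 + 0.800714 = 0.805657.
Q̄ = (S₀/π) × [bracket] = (1361/π) × 0.805657 = 349.0 W/m².

Q̄ ≈ 349 W/m²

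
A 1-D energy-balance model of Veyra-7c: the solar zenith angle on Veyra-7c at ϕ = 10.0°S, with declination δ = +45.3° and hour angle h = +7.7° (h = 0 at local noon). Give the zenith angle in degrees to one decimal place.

cos θ_z = sin ϕ sin δ + cos ϕ cos δ cos h = -0.123429 + 0.686463 = 0.563034.
θ_z = arccos(0.563034) = 55.7°.

θ_z = 55.7°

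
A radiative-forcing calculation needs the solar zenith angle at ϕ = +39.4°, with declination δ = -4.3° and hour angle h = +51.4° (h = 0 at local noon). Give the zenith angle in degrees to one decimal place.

θ_z = 64.3°

cos θ_z = sin ϕ sin δ + cos ϕ cos δ cos h = -0.047591 + 0.480736 = 0.433145.
θ_z = arccos(0.433145) = 64.3°.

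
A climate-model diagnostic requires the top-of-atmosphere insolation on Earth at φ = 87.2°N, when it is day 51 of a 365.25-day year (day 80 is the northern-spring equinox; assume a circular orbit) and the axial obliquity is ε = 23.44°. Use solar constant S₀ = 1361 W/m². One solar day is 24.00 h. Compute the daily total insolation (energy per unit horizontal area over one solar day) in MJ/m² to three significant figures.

Solar longitude: λ_s = 360° × (51 − 80)/365.25 = -28.583°, i.e. -28.583° + 360° = 331.417°.
sin δ = sin 23.44° × sin 331.417° = -0.19032, so δ = -10.971°.
cos H₀ = −tan(+87.2°) tan(-10.971°) = 3.9637 ≥ 1 ⇒ polar night, H₀ = 0 and Q̄ = 0.
Daily total = Q̄ × 24.00 h × 3600 s/h = 0.00 MJ/m².

0.00 MJ/m²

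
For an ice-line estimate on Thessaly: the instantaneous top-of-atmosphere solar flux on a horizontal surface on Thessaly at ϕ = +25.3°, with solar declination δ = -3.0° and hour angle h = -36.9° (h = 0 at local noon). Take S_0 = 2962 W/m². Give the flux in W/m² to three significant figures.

cos θ_z = sin ϕ sin δ + cos ϕ cos δ cos h = -0.022366 + 0.721990 = 0.699624.
Flux = S_0 · cos θ_z = 2962 × 0.699624 = 2072 W/m².

2.07e+03 W/m²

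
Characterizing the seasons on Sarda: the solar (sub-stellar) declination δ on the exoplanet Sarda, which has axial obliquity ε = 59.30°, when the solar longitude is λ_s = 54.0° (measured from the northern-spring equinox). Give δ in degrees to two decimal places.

δ = +44.08°

sin δ = sin ε · sin λ_s = sin 59.30° × sin 54.0° = 0.695635.
δ = arcsin(0.695635) = +44.08°.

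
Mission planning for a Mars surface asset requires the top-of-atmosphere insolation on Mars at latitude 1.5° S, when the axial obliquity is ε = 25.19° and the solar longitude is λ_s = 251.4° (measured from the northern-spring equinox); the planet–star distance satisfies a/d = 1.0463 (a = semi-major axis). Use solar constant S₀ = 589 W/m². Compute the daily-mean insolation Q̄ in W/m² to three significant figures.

Solar declination: sin δ = sin ε · sin λ_s = sin 25.19° × sin 251.4° = -0.40339, so δ = -23.790°.
cos H₀ = −tan(-1.5°) tan(-23.790°) = -0.0115, H₀ = 1.5823 rad.
Bracket: H₀ sin φ sin δ + cos φ cos δ sin H₀ = 1.5823×-0.02618×-0.40339 + 0.99966×0.91503×0.99993 = 0.016710 + 0.914655 = 0.931365.
Inverse-square distance factor (a/d)² = 1.0463² = 1.094744.
Q̄ = (S₀/π) × 1.094744 × [bracket] = (589/π) × 1.094744 × 0.931365 = 191.2 W/m².

Q̄ ≈ 191 W/m²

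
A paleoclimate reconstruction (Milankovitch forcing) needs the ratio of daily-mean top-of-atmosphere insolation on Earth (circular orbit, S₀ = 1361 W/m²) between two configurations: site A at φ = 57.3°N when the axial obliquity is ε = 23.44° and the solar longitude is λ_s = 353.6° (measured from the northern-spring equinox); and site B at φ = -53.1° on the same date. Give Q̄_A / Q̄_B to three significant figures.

— Configuration A (φ=+57.3°):
Solar declination: sin δ = sin ε · sin λ_s = sin 23.44° × sin 353.6° = -0.04434, so δ = -2.541°.
cos H₀ = −tan(+57.3°) tan(-2.541°) = 0.0691, H₀ = 1.5016 rad.
Bracket: H₀ sin φ sin δ + cos φ cos δ sin H₀ = 1.5016×0.84151×-0.04434 + 0.54024×0.99902×0.99761 = -0.056029 + 0.538421 = 0.482392.
Q̄ = (S₀/π) × [bracket] = (1361/π) × 0.482392 = 208.98 W/m².
— Configuration B (φ=-53.1°):
cos H₀ = −tan(-53.1°) tan(-2.541°) = -0.0591, H₀ = 1.6299 rad.
Bracket: H₀ sin φ sin δ + cos φ cos δ sin H₀ = 1.6299×-0.79968×-0.04434 + 0.60042×0.99902×0.99825 = 0.057793 + 0.598782 = 0.656575.
Q̄ = (S₀/π) × [bracket] = (1361/π) × 0.656575 = 284.44 W/m².
Ratio Q̄_A / Q̄_B = 208.98 / 284.44 = 0.7347.

Q̄_A / Q̄_B ≈ 0.735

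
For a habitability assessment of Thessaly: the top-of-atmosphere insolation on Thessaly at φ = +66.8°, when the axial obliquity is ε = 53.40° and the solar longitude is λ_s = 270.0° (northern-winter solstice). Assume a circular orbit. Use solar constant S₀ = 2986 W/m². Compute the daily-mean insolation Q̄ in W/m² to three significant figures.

Q̄ ≈ 0.00 W/m²

Solar declination: sin δ = sin ε · sin λ_s = sin 53.40° × sin 270.0° = -0.80282, so δ = -53.400°.
cos H₀ = −tan(+66.8°) tan(-53.400°) = 3.1416 ≥ 1 ⇒ polar night, H₀ = 0 and Q̄ = 0.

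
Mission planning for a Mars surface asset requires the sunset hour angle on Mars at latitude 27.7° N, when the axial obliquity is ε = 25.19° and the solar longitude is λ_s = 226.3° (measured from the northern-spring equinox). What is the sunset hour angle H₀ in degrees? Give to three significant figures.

H₀ = 80.2°

Solar declination: sin δ = sin ε · sin λ_s = sin 25.19° × sin 226.3° = -0.30771, so δ = -17.921°.
cos H₀ = −tan φ · tan δ = −tan(+27.7°) × tan(-17.921°) = 0.1698, so H₀ = 1.4002 rad = 80.22°.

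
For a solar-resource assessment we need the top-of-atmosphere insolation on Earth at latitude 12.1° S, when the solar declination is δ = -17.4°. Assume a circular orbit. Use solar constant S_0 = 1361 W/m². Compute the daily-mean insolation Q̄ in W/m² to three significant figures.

Q̄ ≈ 448 W/m²

cos h₀ = −tan(-12.1°) tan(-17.400°) = -0.0672, h₀ = 1.6380 rad.
Bracket: h₀ sin ϕ sin δ + cos ϕ cos δ sin h₀ = 1.6380×-0.20962×-0.29904 + 0.97778×0.95424×0.99774 = 0.102678 + 0.930928 = 1.033606.
Q̄ = (S_0/π) × [bracket] = (1361/π) × 1.033606 = 447.8 W/m².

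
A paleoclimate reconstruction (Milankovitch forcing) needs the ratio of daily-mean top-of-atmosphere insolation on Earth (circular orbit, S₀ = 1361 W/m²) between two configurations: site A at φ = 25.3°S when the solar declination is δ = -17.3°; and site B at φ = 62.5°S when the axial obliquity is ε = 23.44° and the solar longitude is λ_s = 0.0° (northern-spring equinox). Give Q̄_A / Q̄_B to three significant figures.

— Configuration A (φ=-25.3°):
cos H₀ = −tan(-25.3°) tan(-17.300°) = -0.1472, H₀ = 1.7186 rad.
Bracket: H₀ sin φ sin δ + cos φ cos δ sin H₀ = 1.7186×-0.42736×-0.29737 + 0.90408×0.95476×0.98910 = 0.218407 + 0.853771 = 1.072178.
Q̄ = (S₀/π) × [bracket] = (1361/π) × 1.072178 = 464.49 W/m².
— Configuration B (φ=-62.5°):
Solar declination: sin δ = sin ε · sin λ_s = sin 23.44° × sin 0.0° = 0.00000, so δ = +0.000°.
cos H₀ = −tan(-62.5°) tan(+0.000°) = 0.0000, H₀ = 1.5708 rad.
Bracket: H₀ sin φ sin δ + cos φ cos δ sin H₀ = 1.5708×-0.88701×0.00000 + 0.46175×1.00000×1.00000 = -0.000000 + 0.461750 = 0.461750.
Q̄ = (S₀/π) × [bracket] = (1361/π) × 0.461750 = 200.04 W/m².
Ratio Q̄_A / Q̄_B = 464.49 / 200.04 = 2.322.

Q̄_A / Q̄_B ≈ 2.32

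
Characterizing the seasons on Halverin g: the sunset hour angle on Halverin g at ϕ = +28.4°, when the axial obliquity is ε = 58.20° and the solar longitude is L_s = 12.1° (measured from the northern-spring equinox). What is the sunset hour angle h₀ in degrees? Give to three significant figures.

h₀ = 95.6°

Solar declination: sin δ = sin ε · sin L_s = sin 58.20° × sin 12.1° = 0.17815, so δ = +10.262°.
cos h₀ = −tan ϕ · tan δ = −tan(+28.4°) × tan(+10.262°) = -0.0979, so h₀ = 1.6688 rad = 95.62°.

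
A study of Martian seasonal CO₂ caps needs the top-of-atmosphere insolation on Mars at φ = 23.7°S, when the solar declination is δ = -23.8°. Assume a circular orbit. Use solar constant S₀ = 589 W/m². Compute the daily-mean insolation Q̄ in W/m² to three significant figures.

Q̄ ≈ 208 W/m²

cos H₀ = −tan(-23.7°) tan(-23.800°) = -0.1936, H₀ = 1.7656 rad.
Bracket: H₀ sin φ sin δ + cos φ cos δ sin H₀ = 1.7656×-0.40195×-0.40355 + 0.91566×0.91496×0.98108 = 0.286393 + 0.821941 = 1.108334.
Q̄ = (S₀/π) × [bracket] = (589/π) × 1.108334 = 207.8 W/m².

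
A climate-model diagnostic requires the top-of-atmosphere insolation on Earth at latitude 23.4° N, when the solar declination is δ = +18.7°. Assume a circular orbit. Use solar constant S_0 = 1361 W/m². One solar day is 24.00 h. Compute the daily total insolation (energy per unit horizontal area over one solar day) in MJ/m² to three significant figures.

cos h₀ = −tan(+23.4°) tan(+18.700°) = -0.1465, h₀ = 1.7178 rad.
Bracket: h₀ sin ϕ sin δ + cos ϕ cos δ sin h₀ = 1.7178×0.39715×0.32061 + 0.91775×0.94721×0.98921 = 0.218728 + 0.859922 = 1.078650.
Q̄ = (S_0/π) × [bracket] = (1361/π) × 1.078650 = 467.29 W/m².
Daily total = Q̄ × 24.00 h × 3600 s/h = 467.29 × 24.00 × 3600 / 10⁶ = 40.37 MJ/m².

40.4 MJ/m²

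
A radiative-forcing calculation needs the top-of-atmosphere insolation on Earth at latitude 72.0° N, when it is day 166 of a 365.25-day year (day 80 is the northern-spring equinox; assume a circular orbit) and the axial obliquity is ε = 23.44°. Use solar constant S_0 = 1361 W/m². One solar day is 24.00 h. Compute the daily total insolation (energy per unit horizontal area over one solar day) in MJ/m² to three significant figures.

Solar longitude: L_s = 360° × (166 − 80)/365.25 = 84.764°.
sin δ = sin 23.44° × sin 84.764° = 0.39613, so δ = +23.336°.
cos h₀ = −tan(+72.0°) tan(+23.336°) = -1.3278 ≤ −1 ⇒ polar day, h₀ = π.
Bracket: h₀ sin ϕ sin δ + cos ϕ cos δ sin h₀ = 3.1416×0.95106×0.39613 + 0.30902×0.91820×0.00000 = 1.183577 + 0.000000 = 1.183577.
Q̄ = (S_0/π) × [bracket] = (1361/π) × 1.183577 = 512.75 W/m².
Daily total = Q̄ × 24.00 h × 3600 s/h = 512.75 × 24.00 × 3600 / 10⁶ = 44.30 MJ/m².

44.3 MJ/m²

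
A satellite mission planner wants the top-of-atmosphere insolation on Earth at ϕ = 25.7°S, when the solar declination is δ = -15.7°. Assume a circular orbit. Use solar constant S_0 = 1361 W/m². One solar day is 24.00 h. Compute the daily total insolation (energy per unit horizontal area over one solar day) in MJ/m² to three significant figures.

cos h₀ = −tan(-25.7°) tan(-15.700°) = -0.1353, h₀ = 1.7065 rad.
Bracket: h₀ sin ϕ sin δ + cos ϕ cos δ sin h₀ = 1.7065×-0.43366×-0.27060 + 0.90108×0.96269×0.99081 = 0.200255 + 0.859489 = 1.059744.
Q̄ = (S_0/π) × [bracket] = (1361/π) × 1.059744 = 459.10 W/m².
Daily total = Q̄ × 24.00 h × 3600 s/h = 459.10 × 24.00 × 3600 / 10⁶ = 39.67 MJ/m².

39.7 MJ/m²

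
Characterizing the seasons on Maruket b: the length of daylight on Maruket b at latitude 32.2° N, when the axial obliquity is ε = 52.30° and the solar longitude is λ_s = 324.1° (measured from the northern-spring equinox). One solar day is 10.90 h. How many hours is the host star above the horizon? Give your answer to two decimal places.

Solar declination: sin δ = sin ε · sin λ_s = sin 52.30° × sin 324.1° = -0.46395, so δ = -27.642°.
cos H₀ = −tan φ · tan δ = −tan(+32.2°) × tan(-27.642°) = 0.3298, so H₀ = 1.2347 rad = 70.74°.
Daylight = 2H₀/(2π) × 10.90 h = (1.2347/π) × 10.90 = 4.28 h.

4.28 h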